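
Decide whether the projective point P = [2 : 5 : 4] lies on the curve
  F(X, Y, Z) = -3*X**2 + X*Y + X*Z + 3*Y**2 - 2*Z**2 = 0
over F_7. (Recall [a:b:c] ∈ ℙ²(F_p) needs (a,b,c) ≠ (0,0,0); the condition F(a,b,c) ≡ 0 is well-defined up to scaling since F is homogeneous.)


F(2,5,4) ≡ 0 (mod 7); P is on the curve.

Evaluate F(2, 5, 4) term-by-term (mod 7).
  -3*X**2 ↦ -3·4·1·1 = -12
  X*Y ↦ 1·2·5·1 = 10
  X*Z ↦ 1·2·1·4 = 8
  3*Y**2 ↦ 3·1·25·1 = 75
  -2*Z**2 ↦ -2·1·1·16 = -32
Sum: F(2, 5, 4) = (-12) + (10) + (8) + (75) + (-32) = 49.
Reducing mod 7: 49 ≡ 0 (mod 7).
Since F(a, b, c) ≡ 0 (mod 7), P lies on the curve.


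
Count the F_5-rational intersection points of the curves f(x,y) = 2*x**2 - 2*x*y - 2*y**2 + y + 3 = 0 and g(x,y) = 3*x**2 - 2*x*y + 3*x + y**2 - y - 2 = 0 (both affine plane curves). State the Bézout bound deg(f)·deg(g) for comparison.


Common zeros: {(0, 4)}; count = 1; Bézout bound = 4.

deg(f) = 2, deg(g) = 2, so Bézout bound = 4.
Scan x ∈ F_5. For each x, list the y ∈ F_5 with f(x, y) ≡ 0 and those with g(x, y) ≡ 0 (mod 5); the common zeros in that column are the intersection.
  x = 0: f ≡ 0 at y ∈ {4}; g ≡ 0 at y ∈ {2, 4}; common: {4}.
  x = 1: f ≡ 0 at y ∈ {0, 2}; g ≡ 0 at y ∈ ∅; common: ∅.
  x = 2: f ≡ 0 at y ∈ ∅; g ≡ 0 at y ∈ {2, 3}; common: ∅.
  x = 3: f ≡ 0 at y ∈ ∅; g ≡ 0 at y ∈ ∅; common: ∅.
  x = 4: f ≡ 0 at y ∈ {0, 4}; g ≡ 0 at y ∈ {1, 3}; common: ∅.
Collecting: common zeros = {(0, 4)}, so the count is 1.
Comparison with the Bézout bound: 1 ≤ 4 = deg(f)·deg(g), as expected for curves with no common component (the affine F_5-count falls short of the bound because intersections may lie at infinity, over extension fields, or carry multiplicity).


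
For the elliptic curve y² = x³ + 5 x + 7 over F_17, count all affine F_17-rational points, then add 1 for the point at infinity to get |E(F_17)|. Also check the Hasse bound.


Affine points = {(1, 8), (1, 9), (2, 5), (2, 12), (3, 7), (3, 10), (5, 2), (5, 15), (6, 7), (6, 10), (8, 7), (8, 10), (9, 4), (9, 13), (11, 4), (11, 13), (13, 5), (13, 12), (14, 4), (14, 13), (16, 1), (16, 16)}; affine count = 22; |E(F_17)| = 23.

Discriminant check: Δ ∝ 4a³ + 27b² = 4·5³ + 27·7² = 4·125 + 27·49 ≡ 4 (mod 17). Nonzero ⇒ E is nonsingular.
For each x ∈ F_17, compute rhs = x³ + 5·x + 7 mod 17, then count y ∈ F_17 with y² ≡ rhs.
  x = 0: rhs = 7, matching y values: none (0 points).
  x = 1: rhs = 13, matching y values: 8, 9 (2 points).
  x = 2: rhs = 8, matching y values: 5, 12 (2 points).
  x = 3: rhs = 15, matching y values: 7, 10 (2 points).
  x = 4: rhs = 6, matching y values: none (0 points).
  x = 5: rhs = 4, matching y values: 2, 15 (2 points).
  x = 6: rhs = 15, matching y values: 7, 10 (2 points).
  x = 7: rhs = 11, matching y values: none (0 points).
  x = 8: rhs = 15, matching y values: 7, 10 (2 points).
  x = 9: rhs = 16, matching y values: 4, 13 (2 points).
  x = 10: rhs = 3, matching y values: none (0 points).
  x = 11: rhs = 16, matching y values: 4, 13 (2 points).
  x = 12: rhs = 10, matching y values: none (0 points).
  x = 13: rhs = 8, matching y values: 5, 12 (2 points).
  x = 14: rhs = 16, matching y values: 4, 13 (2 points).
  x = 15: rhs = 6, matching y values: none (0 points).
  x = 16: rhs = 1, matching y values: 1, 16 (2 points).
Total affine count: 22.
Full point count |E(F_17)| = 22 + 1 = 23.
Hasse bound: |23 − (17+1)| = |5| = 5 ≤ 2√17 ≈ 8.2462 ✓.


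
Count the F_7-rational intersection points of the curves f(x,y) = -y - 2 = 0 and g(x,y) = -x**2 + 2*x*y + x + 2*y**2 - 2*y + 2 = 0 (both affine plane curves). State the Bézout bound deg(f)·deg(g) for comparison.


Common zeros: {(0, 5), (4, 5)}; count = 2; Bézout bound = 2.

deg(f) = 1, deg(g) = 2, so Bézout bound = 2.
Scan x ∈ F_7. For each x, list the y ∈ F_7 with f(x, y) ≡ 0 and those with g(x, y) ≡ 0 (mod 7); the common zeros in that column are the intersection.
  x = 0: f ≡ 0 at y ∈ {5}; g ≡ 0 at y ∈ {3, 5}; common: {5}.
  x = 1: f ≡ 0 at y ∈ {5}; g ≡ 0 at y ∈ ∅; common: ∅.
  x = 2: f ≡ 0 at y ∈ {5}; g ≡ 0 at y ∈ {0, 6}; common: ∅.
  x = 3: f ≡ 0 at y ∈ {5}; g ≡ 0 at y ∈ ∅; common: ∅.
  x = 4: f ≡ 0 at y ∈ {5}; g ≡ 0 at y ∈ {5, 6}; common: {5}.
  x = 5: f ≡ 0 at y ∈ {5}; g ≡ 0 at y ∈ ∅; common: ∅.
  x = 6: f ≡ 0 at y ∈ {5}; g ≡ 0 at y ∈ {0, 2}; common: ∅.
Collecting: common zeros = {(0, 5), (4, 5)}, so the count is 2.
Comparison with the Bézout bound: 2 ≤ 2 = deg(f)·deg(g), as expected for curves with no common component (the bound is attained).


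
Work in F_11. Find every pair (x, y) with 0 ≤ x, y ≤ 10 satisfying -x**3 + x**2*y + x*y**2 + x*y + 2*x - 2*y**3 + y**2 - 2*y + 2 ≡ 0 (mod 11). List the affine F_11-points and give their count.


Affine F_11-points: {(0, 7), (1, 3), (2, 4), (4, 1), (4, 6), (5, 4), (6, 2), (6, 5), (7, 8), (8, 4), (9, 6)}; count = 11.

For each of the 121 pairs (x, y) ∈ F_11², evaluate f(x, y) mod 11. Record the zeros.
  x = 0: [0↦2, 1↦10, 2↦8, 3↦6, 4↦3, 5↦9, 6↦1, 7↦0, 8↦5, 9↦4, 10↦7]  zeros at y ∈ {7}
  x = 1: [0↦3, 1↦3, 2↦6, 3↦0, 4↦6, 5↦1, 6↦6, 7↦9, 8↦9, 9↦5, 10↦7]  zeros at y ∈ {3}
  x = 2: [0↦9, 1↦3, 2↦2, 3↦5, 4↦0, 5↦8, 6↦6, 7↦4, 8↦1, 9↦7, 10↦10]  zeros at y ∈ {4}
  x = 3: [0↦3, 1↦4, 2↦1, 3↦4, 4↦1, 5↦2, 6↦6, 7↦1, 8↦8, 9↦4, 10↦10]  zeros at y ∈ ∅
  x = 4: [0↦1, 1↦0, 2↦8, 3↦2, 4↦3, 5↦10, 6↦0, 7↦5, 8↦2, 9↦1, 10↦1]  zeros at y ∈ {1, 6}
  x = 5: [0↦8, 1↦7, 2↦6, 3↦4, 4↦0, 5↦4, 6↦4, 7↦10, 8↦10, 9↦3, 10↦10]  zeros at y ∈ {4}
  x = 6: [0↦7, 1↦8, 2↦0, 3↦4, 4↦8, 5↦0, 6↦1, 7↦10, 8↦4, 9↦4, 10↦9]  zeros at y ∈ {2, 5}
  x = 7: [0↦3, 1↦8, 2↦6, 3↦7, 4↦10, 5↦3, 6↦7, 7↦10, 8↦0, 9↦9, 10↦3]  zeros at y ∈ {8}
  x = 8: [0↦1, 1↦1, 2↦7, 3↦7, 4↦0, 5↦7, 6↦5, 7↦4, 8↦3, 9↦1, 10↦8]  zeros at y ∈ {4}
  x = 9: [0↦6, 1↦3, 2↦8, 3↦9, 4↦5, 5↦6, 6↦0, 7↦8, 8↦7, 9↦7, 10↦7]  zeros at y ∈ {6}
  x = 10: [0↦1, 1↦8, 2↦3, 3↦7, 4↦8, 5↦5, 6↦8, 7↦5, 8↦6, 9↦10, 10↦5]  zeros at y ∈ ∅
Collecting zeros: affine points = {(0, 7), (1, 3), (2, 4), (4, 1), (4, 6), (5, 4), (6, 2), (6, 5), (7, 8), (8, 4), (9, 6)}.
Total count |C(F_11)_aff| = 11.


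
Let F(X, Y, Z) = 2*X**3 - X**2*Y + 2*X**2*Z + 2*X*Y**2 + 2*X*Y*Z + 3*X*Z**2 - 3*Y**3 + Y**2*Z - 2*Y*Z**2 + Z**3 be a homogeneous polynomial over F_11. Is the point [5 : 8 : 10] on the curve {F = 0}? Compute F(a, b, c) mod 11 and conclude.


F(5,8,10) ≡ 3 (mod 11); P is NOT on the curve.

Evaluate F(5, 8, 10) term-by-term (mod 11).
  2*X**3 ↦ 2·125·1·1 = 250
  -X**2*Y ↦ -1·25·8·1 = -200
  2*X**2*Z ↦ 2·25·1·10 = 500
  2*X*Y**2 ↦ 2·5·64·1 = 640
  2*X*Y*Z ↦ 2·5·8·10 = 800
  3*X*Z**2 ↦ 3·5·1·100 = 1500
  -3*Y**3 ↦ -3·1·512·1 = -1536
  Y**2*Z ↦ 1·1·64·10 = 640
  -2*Y*Z**2 ↦ -2·1·8·100 = -1600
  Z**3 ↦ 1·1·1·1000 = 1000
Sum: F(5, 8, 10) = (250) + (-200) + (500) + (640) + (800) + (1500) + (-1536) + (640) + (-1600) + (1000) = 1994.
Reducing mod 11: 1994 ≡ 3 (mod 11).
Since F(a, b, c) ≡ 3 ≠ 0 (mod 11), P does NOT lie on the curve.


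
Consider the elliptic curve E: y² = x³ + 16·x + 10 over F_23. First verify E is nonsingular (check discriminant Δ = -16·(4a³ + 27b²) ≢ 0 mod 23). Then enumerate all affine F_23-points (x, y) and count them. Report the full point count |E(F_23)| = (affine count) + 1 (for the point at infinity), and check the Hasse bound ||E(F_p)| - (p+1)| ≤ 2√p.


Affine points = {(1, 2), (1, 21), (2, 2), (2, 21), (3, 4), (3, 19), (4, 0), (5, 10), (5, 13), (6, 0), (8, 11), (8, 12), (9, 3), (9, 20), (13, 0), (18, 9), (18, 14), (20, 2), (20, 21), (21, 4), (21, 19), (22, 4), (22, 19)}; affine count = 23; |E(F_23)| = 24.

Discriminant check: Δ ∝ 4a³ + 27b² = 4·16³ + 27·10² = 4·4096 + 27·100 ≡ 17 (mod 23). Nonzero ⇒ E is nonsingular.
For each x ∈ F_23, compute rhs = x³ + 16·x + 10 mod 23, then count y ∈ F_23 with y² ≡ rhs.
  x = 0: rhs = 10, matching y values: none (0 points).
  x = 1: rhs = 4, matching y values: 2, 21 (2 points).
  x = 2: rhs = 4, matching y values: 2, 21 (2 points).
  x = 3: rhs = 16, matching y values: 4, 19 (2 points).
  x = 4: rhs = 0, matching y values: 0 (1 points).
  x = 5: rhs = 8, matching y values: 10, 13 (2 points).
  x = 6: rhs = 0, matching y values: 0 (1 points).
  x = 7: rhs = 5, matching y values: none (0 points).
  x = 8: rhs = 6, matching y values: 11, 12 (2 points).
  x = 9: rhs = 9, matching y values: 3, 20 (2 points).
  x = 10: rhs = 20, matching y values: none (0 points).
  x = 11: rhs = 22, matching y values: none (0 points).
  x = 12: rhs = 21, matching y values: none (0 points).
  x = 13: rhs = 0, matching y values: 0 (1 points).
  x = 14: rhs = 11, matching y values: none (0 points).
  x = 15: rhs = 14, matching y values: none (0 points).
  x = 16: rhs = 15, matching y values: none (0 points).
  x = 17: rhs = 20, matching y values: none (0 points).
  x = 18: rhs = 12, matching y values: 9, 14 (2 points).
  x = 19: rhs = 20, matching y values: none (0 points).
  x = 20: rhs = 4, matching y values: 2, 21 (2 points).
  x = 21: rhs = 16, matching y values: 4, 19 (2 points).
  x = 22: rhs = 16, matching y values: 4, 19 (2 points).
Total affine count: 23.
Full point count |E(F_23)| = 23 + 1 = 24.
Hasse bound: |24 − (23+1)| = |0| = 0 ≤ 2√23 ≈ 9.5917 ✓.


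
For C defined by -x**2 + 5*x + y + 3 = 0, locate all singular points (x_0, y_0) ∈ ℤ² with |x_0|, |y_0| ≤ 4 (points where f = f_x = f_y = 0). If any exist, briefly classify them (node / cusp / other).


No singular points in the scanned grid; C is smooth there.

Compute partial derivatives:
  f_x = 5 - 2*x.
  f_y = 1.
f_y = 1 is a nonzero constant, so f_y never vanishes: no point (x, y) can satisfy f = f_x = f_y = 0. In particular no (x, y) ∈ {−4, ..., 4}² is singular; the curve is smooth.


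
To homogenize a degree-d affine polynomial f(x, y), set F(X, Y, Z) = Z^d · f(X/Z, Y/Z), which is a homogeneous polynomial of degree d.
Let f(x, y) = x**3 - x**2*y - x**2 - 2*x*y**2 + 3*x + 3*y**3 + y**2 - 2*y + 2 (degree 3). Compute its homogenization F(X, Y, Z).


F(X, Y, Z) = X**3 - X**2*Y - X**2*Z - 2*X*Y**2 + 3*X*Z**2 + 3*Y**3 + Y**2*Z - 2*Y*Z**2 + 2*Z**3

deg(f) = 3.
Substitute x = X/Z, y = Y/Z into f, then multiply by Z^3.
  monomial 1·x^3·y^0 ↦ 1·X^3·Y^0·Z^0.
  monomial -1·x^2·y^1 ↦ -1·X^2·Y^1·Z^0.
  monomial -1·x^2·y^0 ↦ -1·X^2·Y^0·Z^1.
  monomial -2·x^1·y^2 ↦ -2·X^1·Y^2·Z^0.
  monomial 3·x^1·y^0 ↦ 3·X^1·Y^0·Z^2.
  monomial 3·x^0·y^3 ↦ 3·X^0·Y^3·Z^0.
  monomial 1·x^0·y^2 ↦ 1·X^0·Y^2·Z^1.
  monomial -2·x^0·y^1 ↦ -2·X^0·Y^1·Z^2.
  monomial 2·x^0·y^0 ↦ 2·X^0·Y^0·Z^3.
Collecting: F(X, Y, Z) = X**3 - X**2*Y - X**2*Z - 2*X*Y**2 + 3*X*Z**2 + 3*Y**3 + Y**2*Z - 2*Y*Z**2 + 2*Z**3.


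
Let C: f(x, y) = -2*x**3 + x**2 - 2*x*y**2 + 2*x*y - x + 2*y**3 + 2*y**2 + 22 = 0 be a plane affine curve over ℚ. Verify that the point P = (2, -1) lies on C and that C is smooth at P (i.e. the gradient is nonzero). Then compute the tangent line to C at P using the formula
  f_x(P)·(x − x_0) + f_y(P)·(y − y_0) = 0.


Tangent line at P: -25*x + 14*y + 64 = 0.

Step 1: f(2, -1) = 0, so P lies on C.
Step 2: partial derivatives
  f_x(x, y) = -6*x**2 + 2*x - 2*y**2 + 2*y - 1, f_y(x, y) = -4*x*y + 2*x + 6*y**2 + 4*y.
  f_x(P) = -25, f_y(P) = 14 (gradient nonzero, so P is smooth).
Step 3: tangent line at P: -25·(x − 2) + 14·(y − -1) = 0.
Expanding: -25*x + 14*y + 64 = 0.


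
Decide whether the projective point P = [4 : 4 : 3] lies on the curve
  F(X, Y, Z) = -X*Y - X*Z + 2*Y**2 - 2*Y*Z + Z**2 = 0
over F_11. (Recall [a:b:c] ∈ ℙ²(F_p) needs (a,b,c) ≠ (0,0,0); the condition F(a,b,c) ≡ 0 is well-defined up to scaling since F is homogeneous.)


F(4,4,3) ≡ 0 (mod 11); P is on the curve.

Evaluate F(4, 4, 3) term-by-term (mod 11).
  -X*Y ↦ -1·4·4·1 = -16
  -X*Z ↦ -1·4·1·3 = -12
  2*Y**2 ↦ 2·1·16·1 = 32
  -2*Y*Z ↦ -2·1·4·3 = -24
  Z**2 ↦ 1·1·1·9 = 9
Sum: F(4, 4, 3) = (-16) + (-12) + (32) + (-24) + (9) = -11.
Reducing mod 11: -11 ≡ 0 (mod 11).
Since F(a, b, c) ≡ 0 (mod 11), P lies on the curve.


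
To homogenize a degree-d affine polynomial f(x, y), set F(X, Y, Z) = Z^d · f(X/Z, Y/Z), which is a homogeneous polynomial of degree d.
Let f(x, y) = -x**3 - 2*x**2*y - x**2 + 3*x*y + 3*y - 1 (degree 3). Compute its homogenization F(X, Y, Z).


F(X, Y, Z) = -X**3 - 2*X**2*Y - X**2*Z + 3*X*Y*Z + 3*Y*Z**2 - Z**3

deg(f) = 3.
Substitute x = X/Z, y = Y/Z into f, then multiply by Z^3.
  monomial -1·x^3·y^0 ↦ -1·X^3·Y^0·Z^0.
  monomial -2·x^2·y^1 ↦ -2·X^2·Y^1·Z^0.
  monomial -1·x^2·y^0 ↦ -1·X^2·Y^0·Z^1.
  monomial 3·x^1·y^1 ↦ 3·X^1·Y^1·Z^1.
  monomial 3·x^0·y^1 ↦ 3·X^0·Y^1·Z^2.
  monomial -1·x^0·y^0 ↦ -1·X^0·Y^0·Z^3.
Collecting: F(X, Y, Z) = -X**3 - 2*X**2*Y - X**2*Z + 3*X*Y*Z + 3*Y*Z**2 - Z**3.


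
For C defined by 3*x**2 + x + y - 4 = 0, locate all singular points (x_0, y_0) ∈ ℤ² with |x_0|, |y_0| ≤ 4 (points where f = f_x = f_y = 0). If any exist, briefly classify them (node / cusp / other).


No singular points in the scanned grid; C is smooth there.

Compute partial derivatives:
  f_x = 6*x + 1.
  f_y = 1.
f_y = 1 is a nonzero constant, so f_y never vanishes: no point (x, y) can satisfy f = f_x = f_y = 0. In particular no (x, y) ∈ {−4, ..., 4}² is singular; the curve is smooth.


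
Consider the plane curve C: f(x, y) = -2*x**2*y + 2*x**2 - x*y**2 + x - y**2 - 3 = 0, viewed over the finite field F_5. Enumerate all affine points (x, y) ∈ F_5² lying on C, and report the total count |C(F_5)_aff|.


Affine F_5-points: {(1, 0), (1, 4), (4, 4)}; count = 3.

For each of the 25 pairs (x, y) ∈ F_5², evaluate f(x, y) mod 5. Record the zeros.
  x = 0: [0↦2, 1↦1, 2↦3, 3↦3, 4↦1]  zeros at y ∈ ∅
  x = 1: [0↦0, 1↦1, 2↦3, 3↦1, 4↦0]  zeros at y ∈ {0, 4}
  x = 2: [0↦2, 1↦1, 2↦4, 3↦1, 4↦2]  zeros at y ∈ ∅
  x = 3: [0↦3, 1↦1, 2↦1, 3↦3, 4↦2]  zeros at y ∈ ∅
  x = 4: [0↦3, 1↦1, 2↦4, 3↦2, 4↦0]  zeros at y ∈ {4}
Collecting zeros: affine points = {(1, 0), (1, 4), (4, 4)}.
Total count |C(F_5)_aff| = 3.


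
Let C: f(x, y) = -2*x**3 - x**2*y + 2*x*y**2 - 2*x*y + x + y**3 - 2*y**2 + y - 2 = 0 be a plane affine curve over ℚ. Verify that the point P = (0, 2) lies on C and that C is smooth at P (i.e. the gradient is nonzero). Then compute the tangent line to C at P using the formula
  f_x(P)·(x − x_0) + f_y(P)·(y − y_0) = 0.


Tangent line at P: 5*x + 5*y - 10 = 0.

Step 1: f(0, 2) = 0, so P lies on C.
Step 2: partial derivatives
  f_x(x, y) = -6*x**2 - 2*x*y + 2*y**2 - 2*y + 1, f_y(x, y) = -x**2 + 4*x*y - 2*x + 3*y**2 - 4*y + 1.
  f_x(P) = 5, f_y(P) = 5 (gradient nonzero, so P is smooth).
Step 3: tangent line at P: 5·(x − 0) + 5·(y − 2) = 0.
Expanding: 5*x + 5*y - 10 = 0.


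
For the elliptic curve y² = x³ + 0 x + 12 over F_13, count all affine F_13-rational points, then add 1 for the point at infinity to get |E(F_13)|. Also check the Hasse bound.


Affine points = {(0, 5), (0, 8), (1, 0), (3, 0), (7, 2), (7, 11), (8, 2), (8, 11), (9, 0), (11, 2), (11, 11)}; affine count = 11; |E(F_13)| = 12.

Discriminant check: Δ ∝ 4a³ + 27b² = 4·0³ + 27·12² = 4·0 + 27·144 ≡ 1 (mod 13). Nonzero ⇒ E is nonsingular.
For each x ∈ F_13, compute rhs = x³ + 0·x + 12 mod 13, then count y ∈ F_13 with y² ≡ rhs.
  x = 0: rhs = 12, matching y values: 5, 8 (2 points).
  x = 1: rhs = 0, matching y values: 0 (1 points).
  x = 2: rhs = 7, matching y values: none (0 points).
  x = 3: rhs = 0, matching y values: 0 (1 points).
  x = 4: rhs = 11, matching y values: none (0 points).
  x = 5: rhs = 7, matching y values: none (0 points).
  x = 6: rhs = 7, matching y values: none (0 points).
  x = 7: rhs = 4, matching y values: 2, 11 (2 points).
  x = 8: rhs = 4, matching y values: 2, 11 (2 points).
  x = 9: rhs = 0, matching y values: 0 (1 points).
  x = 10: rhs = 11, matching y values: none (0 points).
  x = 11: rhs = 4, matching y values: 2, 11 (2 points).
  x = 12: rhs = 11, matching y values: none (0 points).
Total affine count: 11.
Full point count |E(F_13)| = 11 + 1 = 12.
Hasse bound: |12 − (13+1)| = |-2| = 2 ≤ 2√13 ≈ 7.2111 ✓.


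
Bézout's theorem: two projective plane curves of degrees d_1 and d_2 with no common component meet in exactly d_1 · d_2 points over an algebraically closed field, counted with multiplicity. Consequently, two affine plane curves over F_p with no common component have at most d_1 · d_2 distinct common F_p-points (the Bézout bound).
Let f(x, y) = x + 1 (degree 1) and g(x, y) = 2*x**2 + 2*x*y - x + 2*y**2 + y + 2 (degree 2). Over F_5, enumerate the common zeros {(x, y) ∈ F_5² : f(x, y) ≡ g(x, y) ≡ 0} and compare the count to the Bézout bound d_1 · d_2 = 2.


Common zeros: {(4, 0), (4, 3)}; count = 2; Bézout bound = 2.

deg(f) = 1, deg(g) = 2, so Bézout bound = 2.
Scan x ∈ F_5. For each x, list the y ∈ F_5 with f(x, y) ≡ 0 and those with g(x, y) ≡ 0 (mod 5); the common zeros in that column are the intersection.
  x = 0: f ≡ 0 at y ∈ ∅; g ≡ 0 at y ∈ {1}; common: ∅.
  x = 1: f ≡ 0 at y ∈ ∅; g ≡ 0 at y ∈ {3}; common: ∅.
  x = 2: f ≡ 0 at y ∈ ∅; g ≡ 0 at y ∈ {1, 4}; common: ∅.
  x = 3: f ≡ 0 at y ∈ ∅; g ≡ 0 at y ∈ ∅; common: ∅.
  x = 4: f ≡ 0 at y ∈ {0, 1, 2, 3, 4}; g ≡ 0 at y ∈ {0, 3}; common: {0, 3}.
Collecting: common zeros = {(4, 0), (4, 3)}, so the count is 2.
Comparison with the Bézout bound: 2 ≤ 2 = deg(f)·deg(g), as expected for curves with no common component (the bound is attained).


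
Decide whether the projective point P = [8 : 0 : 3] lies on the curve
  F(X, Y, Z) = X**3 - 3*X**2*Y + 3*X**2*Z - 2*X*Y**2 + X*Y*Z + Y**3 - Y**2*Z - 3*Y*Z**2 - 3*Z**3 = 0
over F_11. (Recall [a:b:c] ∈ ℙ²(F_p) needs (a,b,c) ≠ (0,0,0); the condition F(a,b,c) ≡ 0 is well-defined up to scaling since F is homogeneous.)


F(8,0,3) ≡ 6 (mod 11); P is NOT on the curve.

Evaluate F(8, 0, 3) term-by-term (mod 11).
  X**3 ↦ 1·512·1·1 = 512
  -3*X**2*Y ↦ -3·64·0·1 = 0
  3*X**2*Z ↦ 3·64·1·3 = 576
  -2*X*Y**2 ↦ -2·8·0·1 = 0
  X*Y*Z ↦ 1·8·0·3 = 0
  Y**3 ↦ 1·1·0·1 = 0
  -Y**2*Z ↦ -1·1·0·3 = 0
  -3*Y*Z**2 ↦ -3·1·0·9 = 0
  -3*Z**3 ↦ -3·1·1·27 = -81
Sum: F(8, 0, 3) = (512) + (0) + (576) + (0) + (0) + (0) + (0) + (0) + (-81) = 1007.
Reducing mod 11: 1007 ≡ 6 (mod 11).
Since F(a, b, c) ≡ 6 ≠ 0 (mod 11), P does NOT lie on the curve.


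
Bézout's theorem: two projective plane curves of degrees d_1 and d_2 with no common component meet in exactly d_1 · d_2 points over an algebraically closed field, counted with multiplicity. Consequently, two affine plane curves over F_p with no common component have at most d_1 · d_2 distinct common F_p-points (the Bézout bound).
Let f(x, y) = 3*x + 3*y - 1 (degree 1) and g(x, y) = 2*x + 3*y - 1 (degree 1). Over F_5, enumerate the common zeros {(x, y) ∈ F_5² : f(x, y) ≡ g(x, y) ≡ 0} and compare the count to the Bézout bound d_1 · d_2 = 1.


Common zeros: {(0, 2)}; count = 1; Bézout bound = 1.

deg(f) = 1, deg(g) = 1, so Bézout bound = 1.
Scan x ∈ F_5. For each x, list the y ∈ F_5 with f(x, y) ≡ 0 and those with g(x, y) ≡ 0 (mod 5); the common zeros in that column are the intersection.
  x = 0: f ≡ 0 at y ∈ {2}; g ≡ 0 at y ∈ {2}; common: {2}.
  x = 1: f ≡ 0 at y ∈ {1}; g ≡ 0 at y ∈ {3}; common: ∅.
  x = 2: f ≡ 0 at y ∈ {0}; g ≡ 0 at y ∈ {4}; common: ∅.
  x = 3: f ≡ 0 at y ∈ {4}; g ≡ 0 at y ∈ {0}; common: ∅.
  x = 4: f ≡ 0 at y ∈ {3}; g ≡ 0 at y ∈ {1}; common: ∅.
Collecting: common zeros = {(0, 2)}, so the count is 1.
Comparison with the Bézout bound: 1 ≤ 1 = deg(f)·deg(g), as expected for curves with no common component (the bound is attained).


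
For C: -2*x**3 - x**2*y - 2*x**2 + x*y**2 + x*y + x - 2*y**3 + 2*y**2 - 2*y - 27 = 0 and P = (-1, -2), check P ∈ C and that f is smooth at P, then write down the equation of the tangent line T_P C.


Tangent line at P: -3*x - 32*y - 67 = 0.

Step 1: f(-1, -2) = 0, so P lies on C.
Step 2: partial derivatives
  f_x(x, y) = -6*x**2 - 2*x*y - 4*x + y**2 + y + 1, f_y(x, y) = -x**2 + 2*x*y + x - 6*y**2 + 4*y - 2.
  f_x(P) = -3, f_y(P) = -32 (gradient nonzero, so P is smooth).
Step 3: tangent line at P: -3·(x − -1) + -32·(y − -2) = 0.
Expanding: -3*x - 32*y - 67 = 0.


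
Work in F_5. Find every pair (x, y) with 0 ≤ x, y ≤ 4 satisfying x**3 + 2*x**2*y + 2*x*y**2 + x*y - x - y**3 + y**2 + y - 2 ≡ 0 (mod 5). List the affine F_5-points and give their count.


Affine F_5-points: {(1, 2), (1, 3), (2, 3), (3, 1), (4, 2)}; count = 5.

For each of the 25 pairs (x, y) ∈ F_5², evaluate f(x, y) mod 5. Record the zeros.
  x = 0: [0↦3, 1↦4, 2↦1, 3↦3, 4↦4]  zeros at y ∈ ∅
  x = 1: [0↦3, 1↦4, 2↦0, 3↦0, 4↦3]  zeros at y ∈ {2, 3}
  x = 2: [0↦4, 1↦4, 2↦3, 3↦0, 4↦4]  zeros at y ∈ {3}
  x = 3: [0↦2, 1↦0, 2↦1, 3↦4, 4↦3]  zeros at y ∈ {1}
  x = 4: [0↦3, 1↦3, 2↦0, 3↦3, 4↦1]  zeros at y ∈ {2}
Collecting zeros: affine points = {(1, 2), (1, 3), (2, 3), (3, 1), (4, 2)}.
Total count |C(F_5)_aff| = 5.


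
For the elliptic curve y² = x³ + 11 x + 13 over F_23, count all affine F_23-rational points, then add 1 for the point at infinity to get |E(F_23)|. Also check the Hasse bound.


Affine points = {(0, 6), (0, 17), (1, 5), (1, 18), (3, 2), (3, 21), (4, 11), (4, 12), (5, 3), (5, 20), (9, 6), (9, 17), (11, 4), (11, 19), (14, 6), (14, 17), (21, 11), (21, 12), (22, 1), (22, 22)}; affine count = 20; |E(F_23)| = 21.

Discriminant check: Δ ∝ 4a³ + 27b² = 4·11³ + 27·13² = 4·1331 + 27·169 ≡ 20 (mod 23). Nonzero ⇒ E is nonsingular.
For each x ∈ F_23, compute rhs = x³ + 11·x + 13 mod 23, then count y ∈ F_23 with y² ≡ rhs.
  x = 0: rhs = 13, matching y values: 6, 17 (2 points).
  x = 1: rhs = 2, matching y values: 5, 18 (2 points).
  x = 2: rhs = 20, matching y values: none (0 points).
  x = 3: rhs = 4, matching y values: 2, 21 (2 points).
  x = 4: rhs = 6, matching y values: 11, 12 (2 points).
  x = 5: rhs = 9, matching y values: 3, 20 (2 points).
  x = 6: rhs = 19, matching y values: none (0 points).
  x = 7: rhs = 19, matching y values: none (0 points).
  x = 8: rhs = 15, matching y values: none (0 points).
  x = 9: rhs = 13, matching y values: 6, 17 (2 points).
  x = 10: rhs = 19, matching y values: none (0 points).
  x = 11: rhs = 16, matching y values: 4, 19 (2 points).
  x = 12: rhs = 10, matching y values: none (0 points).
  x = 13: rhs = 7, matching y values: none (0 points).
  x = 14: rhs = 13, matching y values: 6, 17 (2 points).
  x = 15: rhs = 11, matching y values: none (0 points).
  x = 16: rhs = 7, matching y values: none (0 points).
  x = 17: rhs = 7, matching y values: none (0 points).
  x = 18: rhs = 17, matching y values: none (0 points).
  x = 19: rhs = 20, matching y values: none (0 points).
  x = 20: rhs = 22, matching y values: none (0 points).
  x = 21: rhs = 6, matching y values: 11, 12 (2 points).
  x = 22: rhs = 1, matching y values: 1, 22 (2 points).
Total affine count: 20.
Full point count |E(F_23)| = 20 + 1 = 21.
Hasse bound: |21 − (23+1)| = |-3| = 3 ≤ 2√23 ≈ 9.5917 ✓.


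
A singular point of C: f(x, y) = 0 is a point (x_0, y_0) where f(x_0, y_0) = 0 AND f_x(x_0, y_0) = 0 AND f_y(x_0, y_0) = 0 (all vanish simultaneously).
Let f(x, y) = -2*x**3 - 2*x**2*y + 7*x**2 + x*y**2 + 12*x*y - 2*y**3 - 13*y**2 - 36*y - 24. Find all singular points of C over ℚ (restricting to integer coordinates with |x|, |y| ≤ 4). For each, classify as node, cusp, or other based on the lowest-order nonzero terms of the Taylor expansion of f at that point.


Singular points: {(2, -2)}; classification: node.

Compute partial derivatives:
  f_x = -6*x**2 - 4*x*y + 14*x + y**2 + 12*y.
  f_y = -2*x**2 + 2*x*y + 12*x - 6*y**2 - 26*y - 36.
Scan x_0 ∈ {−4, ..., 4}. For each x_0, f_y(x_0, y) is a polynomial in y; find its integer roots y ∈ {−4, ..., 4}, then test f_x and f at those candidates.
  x = -4: f_y(-4, y) = -6*y**2 - 34*y - 116; no integer root y with |y| ≤ 4.
  x = -3: f_y(-3, y) = -6*y**2 - 32*y - 90; no integer root y with |y| ≤ 4.
  x = -2: f_y(-2, y) = -6*y**2 - 30*y - 68; no integer root y with |y| ≤ 4.
  x = -1: f_y(-1, y) = -6*y**2 - 28*y - 50; no integer root y with |y| ≤ 4.
  x = 0: f_y(0, y) = -6*y**2 - 26*y - 36; no integer root y with |y| ≤ 4.
  x = 1: f_y(1, y) = -6*y**2 - 24*y - 26; no integer root y with |y| ≤ 4.
  x = 2: f_y(2, y) = -6*y**2 - 22*y - 20; vanishes at y ∈ {-2}. (2, -2): f_x = 0, f = 0 — SINGULAR.
  x = 3: f_y(3, y) = -6*y**2 - 20*y - 18; no integer root y with |y| ≤ 4.
  x = 4: f_y(4, y) = -6*y**2 - 18*y - 20; no integer root y with |y| ≤ 4.
Only singular point on the grid: (2, -2).
Classify: substitute x = 2 + u, y = -2 + v and expand: f = -2*u**3 - 2*u**2*v - u**2 + u*v**2 - 2*v**3 + v**2.
No constant or linear terms (consistent with a singular point). Quadratic part: -u**2 + v**2. Cubic part: -2*u**3 - 2*u**2*v + u*v**2 - 2*v**3.
The quadratic part v**2 - u**2 = (v − u)(v + u) splits into two distinct linear factors, so there are two distinct tangent lines y − -2 = ±(x − 2) — this is a node (ordinary double point).
Classification: node.


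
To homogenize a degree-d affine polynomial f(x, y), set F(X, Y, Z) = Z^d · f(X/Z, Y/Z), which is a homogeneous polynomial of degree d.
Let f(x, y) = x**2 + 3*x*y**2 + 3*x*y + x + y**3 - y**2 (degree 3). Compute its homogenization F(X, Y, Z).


F(X, Y, Z) = X**2*Z + 3*X*Y**2 + 3*X*Y*Z + X*Z**2 + Y**3 - Y**2*Z

deg(f) = 3.
Substitute x = X/Z, y = Y/Z into f, then multiply by Z^3.
  monomial 1·x^2·y^0 ↦ 1·X^2·Y^0·Z^1.
  monomial 3·x^1·y^2 ↦ 3·X^1·Y^2·Z^0.
  monomial 3·x^1·y^1 ↦ 3·X^1·Y^1·Z^1.
  monomial 1·x^1·y^0 ↦ 1·X^1·Y^0·Z^2.
  monomial 1·x^0·y^3 ↦ 1·X^0·Y^3·Z^0.
  monomial -1·x^0·y^2 ↦ -1·X^0·Y^2·Z^1.
Collecting: F(X, Y, Z) = X**2*Z + 3*X*Y**2 + 3*X*Y*Z + X*Z**2 + Y**3 - Y**2*Z.


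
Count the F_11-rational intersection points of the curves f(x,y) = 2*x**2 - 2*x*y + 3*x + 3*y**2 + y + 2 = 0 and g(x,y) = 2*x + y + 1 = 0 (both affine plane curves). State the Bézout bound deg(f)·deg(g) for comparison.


Common zeros: {(4, 2), (8, 5)}; count = 2; Bézout bound = 2.

deg(f) = 2, deg(g) = 1, so Bézout bound = 2.
Scan x ∈ F_11. For each x, list the y ∈ F_11 with f(x, y) ≡ 0 and those with g(x, y) ≡ 0 (mod 11); the common zeros in that column are the intersection.
  x = 0: f ≡ 0 at y ∈ ∅; g ≡ 0 at y ∈ {10}; common: ∅.
  x = 1: f ≡ 0 at y ∈ {5, 10}; g ≡ 0 at y ∈ {8}; common: ∅.
  x = 2: f ≡ 0 at y ∈ {2, 10}; g ≡ 0 at y ∈ {6}; common: ∅.
  x = 3: f ≡ 0 at y ∈ ∅; g ≡ 0 at y ∈ {4}; common: ∅.
  x = 4: f ≡ 0 at y ∈ {2, 4}; g ≡ 0 at y ∈ {2}; common: {2}.
  x = 5: f ≡ 0 at y ∈ {6, 8}; g ≡ 0 at y ∈ {0}; common: ∅.
  x = 6: f ≡ 0 at y ∈ ∅; g ≡ 0 at y ∈ {9}; common: ∅.
  x = 7: f ≡ 0 at y ∈ {0, 8}; g ≡ 0 at y ∈ {7}; common: ∅.
  x = 8: f ≡ 0 at y ∈ {0, 5}; g ≡ 0 at y ∈ {5}; common: {5}.
  x = 9: f ≡ 0 at y ∈ ∅; g ≡ 0 at y ∈ {3}; common: ∅.
  x = 10: f ≡ 0 at y ∈ ∅; g ≡ 0 at y ∈ {1}; common: ∅.
Collecting: common zeros = {(4, 2), (8, 5)}, so the count is 2.
Comparison with the Bézout bound: 2 ≤ 2 = deg(f)·deg(g), as expected for curves with no common component (the bound is attained).


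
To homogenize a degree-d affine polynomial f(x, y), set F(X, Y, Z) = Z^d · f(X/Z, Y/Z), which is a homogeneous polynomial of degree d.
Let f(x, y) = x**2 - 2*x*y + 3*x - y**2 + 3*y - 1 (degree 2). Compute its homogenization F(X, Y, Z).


F(X, Y, Z) = X**2 - 2*X*Y + 3*X*Z - Y**2 + 3*Y*Z - Z**2

deg(f) = 2.
Substitute x = X/Z, y = Y/Z into f, then multiply by Z^2.
  monomial 1·x^2·y^0 ↦ 1·X^2·Y^0·Z^0.
  monomial -2·x^1·y^1 ↦ -2·X^1·Y^1·Z^0.
  monomial 3·x^1·y^0 ↦ 3·X^1·Y^0·Z^1.
  monomial -1·x^0·y^2 ↦ -1·X^0·Y^2·Z^0.
  monomial 3·x^0·y^1 ↦ 3·X^0·Y^1·Z^1.
  monomial -1·x^0·y^0 ↦ -1·X^0·Y^0·Z^2.
Collecting: F(X, Y, Z) = X**2 - 2*X*Y + 3*X*Z - Y**2 + 3*Y*Z - Z**2.


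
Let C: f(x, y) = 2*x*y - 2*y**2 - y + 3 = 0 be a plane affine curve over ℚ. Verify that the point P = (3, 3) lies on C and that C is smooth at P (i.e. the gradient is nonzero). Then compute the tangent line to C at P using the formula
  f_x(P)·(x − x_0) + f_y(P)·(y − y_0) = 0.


Tangent line at P: 6*x - 7*y + 3 = 0.

Step 1: f(3, 3) = 0, so P lies on C.
Step 2: partial derivatives
  f_x(x, y) = 2*y, f_y(x, y) = 2*x - 4*y - 1.
  f_x(P) = 6, f_y(P) = -7 (gradient nonzero, so P is smooth).
Step 3: tangent line at P: 6·(x − 3) + -7·(y − 3) = 0.
Expanding: 6*x - 7*y + 3 = 0.


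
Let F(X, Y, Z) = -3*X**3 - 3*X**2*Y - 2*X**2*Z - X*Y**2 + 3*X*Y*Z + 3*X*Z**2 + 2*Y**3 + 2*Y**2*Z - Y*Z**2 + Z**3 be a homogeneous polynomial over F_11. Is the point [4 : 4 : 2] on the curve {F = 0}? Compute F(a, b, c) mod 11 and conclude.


F(4,4,2) ≡ 3 (mod 11); P is NOT on the curve.

Evaluate F(4, 4, 2) term-by-term (mod 11).
  -3*X**3 ↦ -3·64·1·1 = -192
  -3*X**2*Y ↦ -3·16·4·1 = -192
  -2*X**2*Z ↦ -2·16·1·2 = -64
  -X*Y**2 ↦ -1·4·16·1 = -64
  3*X*Y*Z ↦ 3·4·4·2 = 96
  3*X*Z**2 ↦ 3·4·1·4 = 48
  2*Y**3 ↦ 2·1·64·1 = 128
  2*Y**2*Z ↦ 2·1·16·2 = 64
  -Y*Z**2 ↦ -1·1·4·4 = -16
  Z**3 ↦ 1·1·1·8 = 8
Sum: F(4, 4, 2) = (-192) + (-192) + (-64) + (-64) + (96) + (48) + (128) + (64) + (-16) + (8) = -184.
Reducing mod 11: -184 ≡ 3 (mod 11).
Since F(a, b, c) ≡ 3 ≠ 0 (mod 11), P does NOT lie on the curve.


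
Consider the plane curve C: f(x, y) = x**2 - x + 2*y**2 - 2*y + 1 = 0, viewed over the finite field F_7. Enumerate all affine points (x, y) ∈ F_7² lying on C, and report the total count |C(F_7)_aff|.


Affine F_7-points: {(2, 2), (2, 6), (3, 0), (3, 1), (5, 0), (5, 1), (6, 2), (6, 6)}; count = 8.

For each of the 49 pairs (x, y) ∈ F_7², evaluate f(x, y) mod 7. Record the zeros.
  x = 0: [0↦1, 1↦1, 2↦5, 3↦6, 4↦4, 5↦6, 6↦5]  zeros at y ∈ ∅
  x = 1: [0↦1, 1↦1, 2↦5, 3↦6, 4↦4, 5↦6, 6↦5]  zeros at y ∈ ∅
  x = 2: [0↦3, 1↦3, 2↦0, 3↦1, 4↦6, 5↦1, 6↦0]  zeros at y ∈ {2, 6}
  x = 3: [0↦0, 1↦0, 2↦4, 3↦5, 4↦3, 5↦5, 6↦4]  zeros at y ∈ {0, 1}
  x = 4: [0↦6, 1↦6, 2↦3, 3↦4, 4↦2, 5↦4, 6↦3]  zeros at y ∈ ∅
  x = 5: [0↦0, 1↦0, 2↦4, 3↦5, 4↦3, 5↦5, 6↦4]  zeros at y ∈ {0, 1}
  x = 6: [0↦3, 1↦3, 2↦0, 3↦1, 4↦6, 5↦1, 6↦0]  zeros at y ∈ {2, 6}
Collecting zeros: affine points = {(2, 2), (2, 6), (3, 0), (3, 1), (5, 0), (5, 1), (6, 2), (6, 6)}.
Total count |C(F_7)_aff| = 8.


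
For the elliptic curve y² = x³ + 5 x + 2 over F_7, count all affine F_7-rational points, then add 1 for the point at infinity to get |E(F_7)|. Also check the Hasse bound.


Affine points = {(0, 3), (0, 4), (1, 1), (1, 6), (3, 3), (3, 4), (4, 3), (4, 4)}; affine count = 8; |E(F_7)| = 9.

Discriminant check: Δ ∝ 4a³ + 27b² = 4·5³ + 27·2² = 4·125 + 27·4 ≡ 6 (mod 7). Nonzero ⇒ E is nonsingular.
For each x ∈ F_7, compute rhs = x³ + 5·x + 2 mod 7, then count y ∈ F_7 with y² ≡ rhs.
  x = 0: rhs = 2, matching y values: 3, 4 (2 points).
  x = 1: rhs = 1, matching y values: 1, 6 (2 points).
  x = 2: rhs = 6, matching y values: none (0 points).
  x = 3: rhs = 2, matching y values: 3, 4 (2 points).
  x = 4: rhs = 2, matching y values: 3, 4 (2 points).
  x = 5: rhs = 5, matching y values: none (0 points).
  x = 6: rhs = 3, matching y values: none (0 points).
Total affine count: 8.
Full point count |E(F_7)| = 8 + 1 = 9.
Hasse bound: |9 − (7+1)| = |1| = 1 ≤ 2√7 ≈ 5.2915 ✓.


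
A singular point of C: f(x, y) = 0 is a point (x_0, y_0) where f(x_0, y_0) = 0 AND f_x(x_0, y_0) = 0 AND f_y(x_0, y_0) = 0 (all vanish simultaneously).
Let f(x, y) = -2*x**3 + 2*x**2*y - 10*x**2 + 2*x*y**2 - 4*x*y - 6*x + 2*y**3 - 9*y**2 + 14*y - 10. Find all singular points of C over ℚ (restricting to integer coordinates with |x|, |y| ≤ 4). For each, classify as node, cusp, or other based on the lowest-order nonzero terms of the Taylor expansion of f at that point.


Singular points: {(-1, 2)}; classification: cusp.

Compute partial derivatives:
  f_x = -6*x**2 + 4*x*y - 20*x + 2*y**2 - 4*y - 6.
  f_y = 2*x**2 + 4*x*y - 4*x + 6*y**2 - 18*y + 14.
Scan x_0 ∈ {−4, ..., 4}. For each x_0, f_y(x_0, y) is a polynomial in y; find its integer roots y ∈ {−4, ..., 4}, then test f_x and f at those candidates.
  x = -4: f_y(-4, y) = 6*y**2 - 34*y + 62; no integer root y with |y| ≤ 4.
  x = -3: f_y(-3, y) = 6*y**2 - 30*y + 44; no integer root y with |y| ≤ 4.
  x = -2: f_y(-2, y) = 6*y**2 - 26*y + 30; no integer root y with |y| ≤ 4.
  x = -1: f_y(-1, y) = 6*y**2 - 22*y + 20; vanishes at y ∈ {2}. (-1, 2): f_x = 0, f = 0 — SINGULAR.
  x = 0: f_y(0, y) = 6*y**2 - 18*y + 14; no integer root y with |y| ≤ 4.
  x = 1: f_y(1, y) = 6*y**2 - 14*y + 12; no integer root y with |y| ≤ 4.
  x = 2: f_y(2, y) = 6*y**2 - 10*y + 14; no integer root y with |y| ≤ 4.
  x = 3: f_y(3, y) = 6*y**2 - 6*y + 20; no integer root y with |y| ≤ 4.
  x = 4: f_y(4, y) = 6*y**2 - 2*y + 30; no integer root y with |y| ≤ 4.
Only singular point on the grid: (-1, 2).
Classify: substitute x = -1 + u, y = 2 + v and expand: f = -2*u**3 + 2*u**2*v + 2*u*v**2 + 2*v**3 + v**2.
No constant or linear terms (consistent with a singular point). Quadratic part: v**2. Cubic part: -2*u**3 + 2*u**2*v + 2*u*v**2 + 2*v**3.
The quadratic part v**2 is a perfect square, so there is a single (double) tangent line v = 0, i.e. y = 2. Restricting the cubic part to that line (v = 0) leaves -2*u**3 ≠ 0, so f is not divisible by v and the branch is v² ≈ 2*u**3 to lowest order — this is a cusp.
Classification: cusp.


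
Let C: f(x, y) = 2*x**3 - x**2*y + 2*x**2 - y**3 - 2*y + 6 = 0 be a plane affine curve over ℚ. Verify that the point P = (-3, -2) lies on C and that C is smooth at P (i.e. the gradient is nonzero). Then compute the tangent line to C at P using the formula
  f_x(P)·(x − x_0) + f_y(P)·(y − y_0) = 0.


Tangent line at P: 30*x - 23*y + 44 = 0.

Step 1: f(-3, -2) = 0, so P lies on C.
Step 2: partial derivatives
  f_x(x, y) = 6*x**2 - 2*x*y + 4*x, f_y(x, y) = -x**2 - 3*y**2 - 2.
  f_x(P) = 30, f_y(P) = -23 (gradient nonzero, so P is smooth).
Step 3: tangent line at P: 30·(x − -3) + -23·(y − -2) = 0.
Expanding: 30*x - 23*y + 44 = 0.


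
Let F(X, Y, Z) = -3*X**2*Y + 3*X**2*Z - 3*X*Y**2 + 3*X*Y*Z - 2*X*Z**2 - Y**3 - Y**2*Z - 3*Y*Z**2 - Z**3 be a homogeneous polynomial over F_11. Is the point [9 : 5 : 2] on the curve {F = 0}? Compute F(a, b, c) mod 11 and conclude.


F(9,5,2) ≡ 3 (mod 11); P is NOT on the curve.

Evaluate F(9, 5, 2) term-by-term (mod 11).
  -3*X**2*Y ↦ -3·81·5·1 = -1215
  3*X**2*Z ↦ 3·81·1·2 = 486
  -3*X*Y**2 ↦ -3·9·25·1 = -675
  3*X*Y*Z ↦ 3·9·5·2 = 270
  -2*X*Z**2 ↦ -2·9·1·4 = -72
  -Y**3 ↦ -1·1·125·1 = -125
  -Y**2*Z ↦ -1·1·25·2 = -50
  -3*Y*Z**2 ↦ -3·1·5·4 = -60
  -Z**3 ↦ -1·1·1·8 = -8
Sum: F(9, 5, 2) = (-1215) + (486) + (-675) + (270) + (-72) + (-125) + (-50) + (-60) + (-8) = -1449.
Reducing mod 11: -1449 ≡ 3 (mod 11).
Since F(a, b, c) ≡ 3 ≠ 0 (mod 11), P does NOT lie on the curve.


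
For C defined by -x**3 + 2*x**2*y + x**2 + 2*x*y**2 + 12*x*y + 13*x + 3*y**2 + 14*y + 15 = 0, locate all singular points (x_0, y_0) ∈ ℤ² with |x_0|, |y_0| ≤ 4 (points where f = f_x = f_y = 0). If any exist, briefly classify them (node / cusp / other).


Singular points: {(-1, -2)}; classification: cusp.

Compute partial derivatives:
  f_x = -3*x**2 + 4*x*y + 2*x + 2*y**2 + 12*y + 13.
  f_y = 2*x**2 + 4*x*y + 12*x + 6*y + 14.
Scan x_0 ∈ {−4, ..., 4}. For each x_0, f_y(x_0, y) is a polynomial in y; find its integer roots y ∈ {−4, ..., 4}, then test f_x and f at those candidates.
  x = -4: f_y(-4, y) = -10*y - 2; no integer root y with |y| ≤ 4.
  x = -3: f_y(-3, y) = -6*y - 4; no integer root y with |y| ≤ 4.
  x = -2: f_y(-2, y) = -2*y - 2; vanishes at y ∈ {-1}. (-2, -1): f_x = -5 ≠ 0.
  x = -1: f_y(-1, y) = 2*y + 4; vanishes at y ∈ {-2}. (-1, -2): f_x = 0, f = 0 — SINGULAR.
  x = 0: f_y(0, y) = 6*y + 14; no integer root y with |y| ≤ 4.
  x = 1: f_y(1, y) = 10*y + 28; no integer root y with |y| ≤ 4.
  x = 2: f_y(2, y) = 14*y + 46; no integer root y with |y| ≤ 4.
  x = 3: f_y(3, y) = 18*y + 68; no integer root y with |y| ≤ 4.
  x = 4: f_y(4, y) = 22*y + 94; no integer root y with |y| ≤ 4.
Only singular point on the grid: (-1, -2).
Classify: substitute x = -1 + u, y = -2 + v and expand: f = -u**3 + 2*u**2*v + 2*u*v**2 + v**2.
No constant or linear terms (consistent with a singular point). Quadratic part: v**2. Cubic part: -u**3 + 2*u**2*v + 2*u*v**2.
The quadratic part v**2 is a perfect square, so there is a single (double) tangent line v = 0, i.e. y = -2. Restricting the cubic part to that line (v = 0) leaves -u**3 ≠ 0, so f is not divisible by v and the branch is v² ≈ u**3 to lowest order — this is a cusp.
Classification: cusp.


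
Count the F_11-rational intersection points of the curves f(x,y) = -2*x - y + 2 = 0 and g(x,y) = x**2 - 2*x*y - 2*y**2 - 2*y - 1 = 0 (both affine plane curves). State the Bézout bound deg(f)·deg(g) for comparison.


Common zeros: {(1, 0), (8, 8)}; count = 2; Bézout bound = 2.

deg(f) = 1, deg(g) = 2, so Bézout bound = 2.
Scan x ∈ F_11. For each x, list the y ∈ F_11 with f(x, y) ≡ 0 and those with g(x, y) ≡ 0 (mod 11); the common zeros in that column are the intersection.
  x = 0: f ≡ 0 at y ∈ {2}; g ≡ 0 at y ∈ ∅; common: ∅.
  x = 1: f ≡ 0 at y ∈ {0}; g ≡ 0 at y ∈ {0, 9}; common: {0}.
  x = 2: f ≡ 0 at y ∈ {9}; g ≡ 0 at y ∈ {3, 5}; common: ∅.
  x = 3: f ≡ 0 at y ∈ {7}; g ≡ 0 at y ∈ ∅; common: ∅.
  x = 4: f ≡ 0 at y ∈ {5}; g ≡ 0 at y ∈ {3}; common: ∅.
  x = 5: f ≡ 0 at y ∈ {3}; g ≡ 0 at y ∈ ∅; common: ∅.
  x = 6: f ≡ 0 at y ∈ {1}; g ≡ 0 at y ∈ {6, 9}; common: ∅.
  x = 7: f ≡ 0 at y ∈ {10}; g ≡ 0 at y ∈ ∅; common: ∅.
  x = 8: f ≡ 0 at y ∈ {8}; g ≡ 0 at y ∈ {5, 8}; common: {8}.
  x = 9: f ≡ 0 at y ∈ {6}; g ≡ 0 at y ∈ ∅; common: ∅.
  x = 10: f ≡ 0 at y ∈ {4}; g ≡ 0 at y ∈ {0}; common: ∅.
Collecting: common zeros = {(1, 0), (8, 8)}, so the count is 2.
Comparison with the Bézout bound: 2 ≤ 2 = deg(f)·deg(g), as expected for curves with no common component (the bound is attained).


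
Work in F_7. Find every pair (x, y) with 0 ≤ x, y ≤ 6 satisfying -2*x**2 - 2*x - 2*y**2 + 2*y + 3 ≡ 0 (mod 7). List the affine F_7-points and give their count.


Affine F_7-points: {(0, 4), (2, 3), (2, 5), (3, 0), (3, 1), (4, 3), (4, 5), (6, 4)}; count = 8.

For each of the 49 pairs (x, y) ∈ F_7², evaluate f(x, y) mod 7. Record the zeros.
  x = 0: [0↦3, 1↦3, 2↦6, 3↦5, 4↦0, 5↦5, 6↦6]  zeros at y ∈ {4}
  x = 1: [0↦6, 1↦6, 2↦2, 3↦1, 4↦3, 5↦1, 6↦2]  zeros at y ∈ ∅
  x = 2: [0↦5, 1↦5, 2↦1, 3↦0, 4↦2, 5↦0, 6↦1]  zeros at y ∈ {3, 5}
  x = 3: [0↦0, 1↦0, 2↦3, 3↦2, 4↦4, 5↦2, 6↦3]  zeros at y ∈ {0, 1}
  x = 4: [0↦5, 1↦5, 2↦1, 3↦0, 4↦2, 5↦0, 6↦1]  zeros at y ∈ {3, 5}
  x = 5: [0↦6, 1↦6, 2↦2, 3↦1, 4↦3, 5↦1, 6↦2]  zeros at y ∈ ∅
  x = 6: [0↦3, 1↦3, 2↦6, 3↦5, 4↦0, 5↦5, 6↦6]  zeros at y ∈ {4}
Collecting zeros: affine points = {(0, 4), (2, 3), (2, 5), (3, 0), (3, 1), (4, 3), (4, 5), (6, 4)}.
Total count |C(F_7)_aff| = 8.


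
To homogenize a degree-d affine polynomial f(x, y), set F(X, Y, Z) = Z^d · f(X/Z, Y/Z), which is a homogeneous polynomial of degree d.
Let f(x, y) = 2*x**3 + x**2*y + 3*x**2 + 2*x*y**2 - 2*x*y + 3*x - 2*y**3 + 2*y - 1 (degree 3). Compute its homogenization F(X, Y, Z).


F(X, Y, Z) = 2*X**3 + X**2*Y + 3*X**2*Z + 2*X*Y**2 - 2*X*Y*Z + 3*X*Z**2 - 2*Y**3 + 2*Y*Z**2 - Z**3

deg(f) = 3.
Substitute x = X/Z, y = Y/Z into f, then multiply by Z^3.
  monomial 2·x^3·y^0 ↦ 2·X^3·Y^0·Z^0.
  monomial 1·x^2·y^1 ↦ 1·X^2·Y^1·Z^0.
  monomial 3·x^2·y^0 ↦ 3·X^2·Y^0·Z^1.
  monomial 2·x^1·y^2 ↦ 2·X^1·Y^2·Z^0.
  monomial -2·x^1·y^1 ↦ -2·X^1·Y^1·Z^1.
  monomial 3·x^1·y^0 ↦ 3·X^1·Y^0·Z^2.
  monomial -2·x^0·y^3 ↦ -2·X^0·Y^3·Z^0.
  monomial 2·x^0·y^1 ↦ 2·X^0·Y^1·Z^2.
  monomial -1·x^0·y^0 ↦ -1·X^0·Y^0·Z^3.
Collecting: F(X, Y, Z) = 2*X**3 + X**2*Y + 3*X**2*Z + 2*X*Y**2 - 2*X*Y*Z + 3*X*Z**2 - 2*Y**3 + 2*Y*Z**2 - Z**3.
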